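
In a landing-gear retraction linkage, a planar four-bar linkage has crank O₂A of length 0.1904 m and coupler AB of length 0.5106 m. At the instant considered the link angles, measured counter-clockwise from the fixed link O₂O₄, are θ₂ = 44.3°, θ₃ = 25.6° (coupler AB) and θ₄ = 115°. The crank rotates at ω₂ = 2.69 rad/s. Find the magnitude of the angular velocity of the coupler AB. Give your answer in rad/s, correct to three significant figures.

0.947

ω₂ = 2.69 rad/s
Differentiating the loop-closure r₂e^{iθ₂}+r₃e^{iθ₃}=r₁+r₄e^{iθ₄} gives r₂ω₂e^{iθ₂}+r₃ω₃e^{iθ₃}=r₄ω₄e^{iθ₄}.
Eliminating the other unknown: ω₃ = r₂ω₂ sin(θ₄−θ₂) / [r₃ sin(θ₃−θ₄)].
Numerator sine = +0.94380; denominator sine = -0.99995.
Result = 0.1904·2.69·(+0.94380) / (0.5106·(-0.99995)) = -0.94677 rad/s; magnitude 0.94677 rad/s.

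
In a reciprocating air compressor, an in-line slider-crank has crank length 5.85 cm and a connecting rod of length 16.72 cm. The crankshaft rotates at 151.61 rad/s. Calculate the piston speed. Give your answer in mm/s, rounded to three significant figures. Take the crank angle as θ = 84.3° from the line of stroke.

ω = 151.6 rad/s
For an in-line slider-crank, x = r cosθ + √(L² − r² sin²θ), so v = −rω sinθ·[1 + r cosθ/√(L² − r² sin²θ)].
With r = 0.0585 m, L = 0.1672 m, θ = 84.3°: √(L² − r² sin²θ) = 0.15674 m.
v = −0.0585·151.6·0.99506·[1 + 0.0585·0.09932/0.15674] = -9.1525 m/s.
|v| = 9.1525 m/s = 9152.5 mm/s.

9150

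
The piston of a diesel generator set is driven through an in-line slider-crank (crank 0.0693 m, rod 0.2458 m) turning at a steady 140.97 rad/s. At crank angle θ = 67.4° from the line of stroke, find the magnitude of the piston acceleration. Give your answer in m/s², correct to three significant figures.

250

ω = 141 rad/s
x(θ) = r cosθ + √(L² − r² sin²θ); with ω constant, a = ω²·d²x/dθ².
d²x/dθ² = −r cosθ − r²(cos2θ)/√u − r⁴ sin²2θ/(4u^{3/2}),  u = L² − r² sin²θ = 0.0563244 m².
Substituting r = 0.0693 m, L = 0.2458 m, θ = 67.4°: d²x/dθ² = -0.01259 m.
a = ω²·d²x/dθ² = (141)²·(-0.01259) = -250.2 m/s²;  |a| = 250.2 m/s².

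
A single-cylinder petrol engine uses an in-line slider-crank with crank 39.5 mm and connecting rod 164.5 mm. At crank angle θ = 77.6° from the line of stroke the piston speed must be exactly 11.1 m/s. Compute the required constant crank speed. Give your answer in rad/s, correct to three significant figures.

273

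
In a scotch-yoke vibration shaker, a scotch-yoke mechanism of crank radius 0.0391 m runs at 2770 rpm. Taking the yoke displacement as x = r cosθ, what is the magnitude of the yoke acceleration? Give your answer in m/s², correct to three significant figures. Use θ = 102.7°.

723

ω = 290.1 rad/s (from 2770 rpm).
x = r cosθ ⇒ ẍ = −rω² cosθ (ω constant).
|a| = rω²|cosθ| = 0.0391·(290.1)²·|cos 102.7°| = 723.29 m/s².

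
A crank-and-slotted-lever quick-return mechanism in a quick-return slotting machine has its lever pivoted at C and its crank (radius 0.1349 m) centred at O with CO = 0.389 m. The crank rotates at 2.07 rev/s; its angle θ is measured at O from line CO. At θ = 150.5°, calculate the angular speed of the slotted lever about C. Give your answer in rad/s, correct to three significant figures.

4.57

ω = 13.01 rad/s (from 2.07 rev/s).
Crank pin A relative to C: A = (d + r cosθ, r sinθ); lever angle φ = atan2(r sinθ, d + r cosθ).
Differentiating tanφ: φ̇ = rω(d cosθ + r)/(d² + r² + 2dr cosθ).
d² + r² + 2dr cosθ = |CA|² = 0.0781733 m²;  d cosθ + r = -0.20367 m.
|ω_lever| = |0.1349·13.01·-0.20367| / 0.0781733 = 4.5712 rad/s.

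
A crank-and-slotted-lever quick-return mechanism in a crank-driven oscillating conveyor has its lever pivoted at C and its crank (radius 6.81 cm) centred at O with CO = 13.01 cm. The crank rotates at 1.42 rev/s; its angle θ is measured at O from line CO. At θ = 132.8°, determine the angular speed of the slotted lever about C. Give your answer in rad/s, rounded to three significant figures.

1.29

ω = 8.922 rad/s (from 1.42 rev/s).
Crank pin A relative to C: A = (d + r cosθ, r sinθ); lever angle φ = atan2(r sinθ, d + r cosθ).
Differentiating tanφ: φ̇ = rω(d cosθ + r)/(d² + r² + 2dr cosθ).
d² + r² + 2dr cosθ = |CA|² = 0.00952418 m²;  d cosθ + r = -0.020295 m.
|ω_lever| = |0.0681·8.922·-0.020295| / 0.00952418 = 1.2947 rad/s.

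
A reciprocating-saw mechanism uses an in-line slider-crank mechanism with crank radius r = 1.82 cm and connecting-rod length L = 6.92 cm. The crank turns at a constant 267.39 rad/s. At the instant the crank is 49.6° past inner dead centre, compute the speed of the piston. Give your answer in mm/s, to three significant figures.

4350

ω = 267.4 rad/s
For an in-line slider-crank, x = r cosθ + √(L² − r² sin²θ), so v = −rω sinθ·[1 + r cosθ/√(L² − r² sin²θ)].
With r = 0.0182 m, L = 0.0692 m, θ = 49.6°: √(L² − r² sin²θ) = 0.067798 m.
v = −0.0182·267.4·0.76154·[1 + 0.0182·0.64812/0.067798] = -4.3508 m/s.
|v| = 4.3508 m/s = 4350.8 mm/s.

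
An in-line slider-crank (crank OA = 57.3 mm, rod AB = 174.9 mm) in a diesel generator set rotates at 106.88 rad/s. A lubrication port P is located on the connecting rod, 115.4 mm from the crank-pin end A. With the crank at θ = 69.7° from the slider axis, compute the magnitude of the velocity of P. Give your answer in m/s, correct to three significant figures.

6.24

ω = 106.9 rad/s.  Crank-pin speed |V_A| = rω = 6.1242 m/s, perpendicular to OA.
Rod angle: sinφ = −(r/L) sinθ ⇒ φ = -17.895°; ω_rod = −rω cosθ/√(L²−r²sin²θ) = -12.766 rad/s.
V_P = V_A + ω_rod × AP, with AP = 0.1154 m along the rod.
Components: V_Px = −rω sinθ − a·ω_rod·sinφ = -6.1965 m/s;  V_Py = rω cosθ + a·ω_rod·cosφ = +0.72281 m/s.
|V_P| = √(V_Px² + V_Py²) = 6.2385 m/s.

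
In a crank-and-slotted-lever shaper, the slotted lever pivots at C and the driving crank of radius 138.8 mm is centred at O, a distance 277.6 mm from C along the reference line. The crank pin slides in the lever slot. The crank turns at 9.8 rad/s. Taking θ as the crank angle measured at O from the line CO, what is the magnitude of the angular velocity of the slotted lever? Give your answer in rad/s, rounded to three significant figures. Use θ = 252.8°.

ω = 9.8 rad/s
Crank pin A relative to C: A = (d + r cosθ, r sinθ); lever angle φ = atan2(r sinθ, d + r cosθ).
Differentiating tanφ: φ̇ = rω(d cosθ + r)/(d² + r² + 2dr cosθ).
d² + r² + 2dr cosθ = |CA|² = 0.0735394 m²;  d cosθ + r = +0.056711 m.
|ω_lever| = |0.1388·9.8·+0.056711| / 0.0735394 = 1.049 rad/s.

1.05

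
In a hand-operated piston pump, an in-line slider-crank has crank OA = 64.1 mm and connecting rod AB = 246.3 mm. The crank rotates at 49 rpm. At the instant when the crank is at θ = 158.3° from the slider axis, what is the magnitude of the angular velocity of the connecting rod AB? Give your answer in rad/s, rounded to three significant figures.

ω = 5.131 rad/s (converted from 49 rpm).
The rod makes angle φ with the slider axis where L sinφ = r sinθ; differentiating, L cosφ·φ̇ = r ω cosθ.
L cosφ = √(L² − r² sin²θ) = 0.24516 m.
|ω_rod| = r ω |cosθ| / √(L² − r² sin²θ) = 0.0641·5.131·0.92913/0.24516 = 1.2466 rad/s.

1.25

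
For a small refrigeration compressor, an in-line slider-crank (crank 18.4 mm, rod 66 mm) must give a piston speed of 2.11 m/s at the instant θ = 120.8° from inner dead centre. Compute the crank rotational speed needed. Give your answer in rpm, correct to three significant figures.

1490

For an in-line slider-crank, |v_piston| = rω|sinθ|·[1 + r cosθ/√(L² − r² sin²θ)].
With r = 0.0184 m, L = 0.066 m, θ = 120.8°: the bracketed kinematic factor |dx/dθ| = 0.013481 m.
ω = v/|dx/dθ| = 2.11/0.013481 = 156.52 rad/s.
N = 60ω/(2π) = 1494.6 rpm.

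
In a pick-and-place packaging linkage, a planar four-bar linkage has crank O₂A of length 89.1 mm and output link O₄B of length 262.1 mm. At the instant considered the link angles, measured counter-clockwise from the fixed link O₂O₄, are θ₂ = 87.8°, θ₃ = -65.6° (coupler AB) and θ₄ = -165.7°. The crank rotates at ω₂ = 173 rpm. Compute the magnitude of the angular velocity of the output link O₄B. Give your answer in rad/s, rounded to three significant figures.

2.80

ω₂ = 18.12 rad/s (from 173 rpm).
Differentiating the loop-closure r₂e^{iθ₂}+r₃e^{iθ₃}=r₁+r₄e^{iθ₄} gives r₂ω₂e^{iθ₂}+r₃ω₃e^{iθ₃}=r₄ω₄e^{iθ₄}.
Eliminating the other unknown: ω₄ = r₂ω₂ sin(θ₂−θ₃) / [r₄ sin(θ₄−θ₃)].
Numerator sine = +0.44776; denominator sine = -0.98450.
Result = 0.0891·18.12·(+0.44776) / (0.2621·(-0.98450)) = -2.801 rad/s; magnitude 2.801 rad/s.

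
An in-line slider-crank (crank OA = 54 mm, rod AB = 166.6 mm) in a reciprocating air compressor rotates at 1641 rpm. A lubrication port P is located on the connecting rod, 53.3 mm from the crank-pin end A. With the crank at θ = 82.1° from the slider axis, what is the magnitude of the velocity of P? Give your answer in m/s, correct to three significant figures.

ω = 171.8 rad/s.  Crank-pin speed |V_A| = rω = 9.2796 m/s, perpendicular to OA.
Rod angle: sinφ = −(r/L) sinθ ⇒ φ = -18.727°; ω_rod = −rω cosθ/√(L²−r²sin²θ) = -8.0836 rad/s.
V_P = V_A + ω_rod × AP, with AP = 0.0533 m along the rod.
Components: V_Px = −rω sinθ − a·ω_rod·sinφ = -9.3299 m/s;  V_Py = rω cosθ + a·ω_rod·cosφ = +0.86739 m/s.
|V_P| = √(V_Px² + V_Py²) = 9.3701 m/s.

9.37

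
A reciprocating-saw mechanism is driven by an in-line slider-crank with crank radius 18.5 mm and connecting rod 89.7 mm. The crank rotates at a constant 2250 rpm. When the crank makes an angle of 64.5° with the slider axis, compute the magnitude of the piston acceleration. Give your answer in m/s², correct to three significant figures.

308

ω = 2π·2250/60 = 235.6 rad/s
x(θ) = r cosθ + √(L² − r² sin²θ); with ω constant, a = ω²·d²x/dθ².
d²x/dθ² = −r cosθ − r²(cos2θ)/√u − r⁴ sin²2θ/(4u^{3/2}),  u = L² − r² sin²θ = 0.00776727 m².
Substituting r = 0.0185 m, L = 0.0897 m, θ = 64.5°: d²x/dθ² = -0.0055464 m.
a = ω²·d²x/dθ² = (235.6)²·(-0.0055464) = -307.92 m/s²;  |a| = 307.92 m/s².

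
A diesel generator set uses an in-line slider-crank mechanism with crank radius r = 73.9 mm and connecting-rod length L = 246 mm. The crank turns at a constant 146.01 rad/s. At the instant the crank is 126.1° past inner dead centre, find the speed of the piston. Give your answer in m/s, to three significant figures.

ω = 146 rad/s
For an in-line slider-crank, x = r cosθ + √(L² − r² sin²θ), so v = −rω sinθ·[1 + r cosθ/√(L² − r² sin²θ)].
With r = 0.0739 m, L = 0.246 m, θ = 126.1°: √(L² − r² sin²θ) = 0.23864 m.
v = −0.0739·146·0.80799·[1 + 0.0739·-0.58920/0.23864] = -7.1276 m/s.
|v| = 7.1276 m/s.

7.13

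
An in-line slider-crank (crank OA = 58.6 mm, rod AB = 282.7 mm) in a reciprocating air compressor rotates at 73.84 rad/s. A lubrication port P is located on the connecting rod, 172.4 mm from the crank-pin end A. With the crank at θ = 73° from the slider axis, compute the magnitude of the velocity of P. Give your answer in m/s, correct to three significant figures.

ω = 73.84 rad/s.  Crank-pin speed |V_A| = rω = 4.327 m/s, perpendicular to OA.
Rod angle: sinφ = −(r/L) sinθ ⇒ φ = -11.433°; ω_rod = −rω cosθ/√(L²−r²sin²θ) = -4.5657 rad/s.
V_P = V_A + ω_rod × AP, with AP = 0.1724 m along the rod.
Components: V_Px = −rω sinθ − a·ω_rod·sinφ = -4.294 m/s;  V_Py = rω cosθ + a·ω_rod·cosφ = +0.4936 m/s.
|V_P| = √(V_Px² + V_Py²) = 4.3223 m/s.

4.32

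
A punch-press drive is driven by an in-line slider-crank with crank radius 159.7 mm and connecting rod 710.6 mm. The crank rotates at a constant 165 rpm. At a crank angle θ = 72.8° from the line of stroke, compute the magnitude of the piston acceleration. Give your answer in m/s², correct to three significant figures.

5.09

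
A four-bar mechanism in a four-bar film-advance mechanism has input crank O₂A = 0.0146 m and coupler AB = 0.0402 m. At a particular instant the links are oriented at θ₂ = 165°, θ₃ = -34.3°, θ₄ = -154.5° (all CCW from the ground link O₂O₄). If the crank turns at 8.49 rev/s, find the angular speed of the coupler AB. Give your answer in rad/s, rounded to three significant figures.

ω₂ = 53.34 rad/s (from 8.49 rev/s).
Differentiating the loop-closure r₂e^{iθ₂}+r₃e^{iθ₃}=r₁+r₄e^{iθ₄} gives r₂ω₂e^{iθ₂}+r₃ω₃e^{iθ₃}=r₄ω₄e^{iθ₄}.
Eliminating the other unknown: ω₃ = r₂ω₂ sin(θ₄−θ₂) / [r₃ sin(θ₃−θ₄)].
Numerator sine = +0.64945; denominator sine = +0.86427.
Result = 0.0146·53.34·(+0.64945) / (0.0402·(+0.86427)) = +14.558 rad/s; magnitude 14.558 rad/s.

14.6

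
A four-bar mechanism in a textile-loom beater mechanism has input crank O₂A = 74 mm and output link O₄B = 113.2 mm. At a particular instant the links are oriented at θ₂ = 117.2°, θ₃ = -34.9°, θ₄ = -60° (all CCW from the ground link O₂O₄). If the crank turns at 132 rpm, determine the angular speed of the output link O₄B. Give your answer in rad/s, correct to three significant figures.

9.97

ω₂ = 13.82 rad/s (from 132 rpm).
Differentiating the loop-closure r₂e^{iθ₂}+r₃e^{iθ₃}=r₁+r₄e^{iθ₄} gives r₂ω₂e^{iθ₂}+r₃ω₃e^{iθ₃}=r₄ω₄e^{iθ₄}.
Eliminating the other unknown: ω₄ = r₂ω₂ sin(θ₂−θ₃) / [r₄ sin(θ₄−θ₃)].
Numerator sine = +0.46793; denominator sine = -0.42420.
Result = 0.074·13.82·(+0.46793) / (0.1132·(-0.42420)) = -9.9678 rad/s; magnitude 9.9678 rad/s.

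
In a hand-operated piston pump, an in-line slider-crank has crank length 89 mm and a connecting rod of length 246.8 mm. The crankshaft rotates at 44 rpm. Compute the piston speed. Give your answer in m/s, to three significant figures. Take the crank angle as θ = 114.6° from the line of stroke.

ω = 2π·44/60 = 4.608 rad/s
For an in-line slider-crank, x = r cosθ + √(L² − r² sin²θ), so v = −rω sinθ·[1 + r cosθ/√(L² − r² sin²θ)].
With r = 0.089 m, L = 0.2468 m, θ = 114.6°: √(L² − r² sin²θ) = 0.23316 m.
v = −0.089·4.608·0.90924·[1 + 0.089·-0.41628/0.23316] = -0.31361 m/s.
|v| = 0.31361 m/s.

0.314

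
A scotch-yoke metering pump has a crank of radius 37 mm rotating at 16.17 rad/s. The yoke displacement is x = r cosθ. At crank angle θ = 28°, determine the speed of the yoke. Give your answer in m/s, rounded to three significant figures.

ω = 16.17 rad/s
x = r cosθ ⇒ ẋ = −rω sinθ.
|v| = rω|sinθ| = 0.037·16.17·|sin 28°| = 0.28088 m/s.

0.281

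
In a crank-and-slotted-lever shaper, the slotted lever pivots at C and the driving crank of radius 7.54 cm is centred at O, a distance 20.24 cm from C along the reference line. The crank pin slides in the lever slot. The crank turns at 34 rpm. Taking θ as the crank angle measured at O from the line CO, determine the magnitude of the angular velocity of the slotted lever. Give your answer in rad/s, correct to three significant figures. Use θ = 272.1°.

ω = 3.56 rad/s (from 34 rpm).
Crank pin A relative to C: A = (d + r cosθ, r sinθ); lever angle φ = atan2(r sinθ, d + r cosθ).
Differentiating tanφ: φ̇ = rω(d cosθ + r)/(d² + r² + 2dr cosθ).
d² + r² + 2dr cosθ = |CA|² = 0.0477694 m²;  d cosθ + r = +0.082817 m.
|ω_lever| = |0.0754·3.56·+0.082817| / 0.0477694 = 0.46542 rad/s.

0.465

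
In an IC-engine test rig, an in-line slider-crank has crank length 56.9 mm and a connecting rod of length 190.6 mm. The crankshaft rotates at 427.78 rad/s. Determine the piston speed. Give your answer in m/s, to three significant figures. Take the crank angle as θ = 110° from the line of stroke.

20.4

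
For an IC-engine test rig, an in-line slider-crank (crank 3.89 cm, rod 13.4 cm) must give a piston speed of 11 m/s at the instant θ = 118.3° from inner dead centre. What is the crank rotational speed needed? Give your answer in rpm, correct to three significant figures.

3580

For an in-line slider-crank, |v_piston| = rω|sinθ|·[1 + r cosθ/√(L² − r² sin²θ)].
With r = 0.0389 m, L = 0.134 m, θ = 118.3°: the bracketed kinematic factor |dx/dθ| = 0.029375 m.
ω = v/|dx/dθ| = 11/0.029375 = 374.47 rad/s.
N = 60ω/(2π) = 3575.9 rpm.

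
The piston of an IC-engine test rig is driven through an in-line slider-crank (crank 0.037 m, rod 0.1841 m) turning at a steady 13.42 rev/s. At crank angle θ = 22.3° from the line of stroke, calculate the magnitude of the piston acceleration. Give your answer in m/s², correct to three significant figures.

281

ω = 2π·13.4 = 84.32 rad/s
x(θ) = r cosθ + √(L² − r² sin²θ); with ω constant, a = ω²·d²x/dθ².
d²x/dθ² = −r cosθ − r²(cos2θ)/√u − r⁴ sin²2θ/(4u^{3/2}),  u = L² − r² sin²θ = 0.0336957 m².
Substituting r = 0.037 m, L = 0.1841 m, θ = 22.3°: d²x/dθ² = -0.03958 m.
a = ω²·d²x/dθ² = (84.32)²·(-0.03958) = -281.41 m/s²;  |a| = 281.41 m/s².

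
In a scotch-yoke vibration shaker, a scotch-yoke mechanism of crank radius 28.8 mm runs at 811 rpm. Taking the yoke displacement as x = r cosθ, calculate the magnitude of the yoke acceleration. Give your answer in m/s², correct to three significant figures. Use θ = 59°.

107

ω = 84.93 rad/s (from 811 rpm).
x = r cosθ ⇒ ẍ = −rω² cosθ (ω constant).
|a| = rω²|cosθ| = 0.0288·(84.93)²·|cos 59°| = 106.99 m/s².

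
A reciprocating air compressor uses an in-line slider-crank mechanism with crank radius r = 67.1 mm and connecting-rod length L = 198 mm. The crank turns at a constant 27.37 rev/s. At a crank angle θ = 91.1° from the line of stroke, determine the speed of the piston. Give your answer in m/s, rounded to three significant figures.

11.5

ω = 2π·27.4 = 172 rad/s
For an in-line slider-crank, x = r cosθ + √(L² − r² sin²θ), so v = −rω sinθ·[1 + r cosθ/√(L² − r² sin²θ)].
With r = 0.0671 m, L = 0.198 m, θ = 91.1°: √(L² − r² sin²θ) = 0.18629 m.
v = −0.0671·172·0.99982·[1 + 0.0671·-0.01920/0.18629] = -11.457 m/s.
|v| = 11.457 m/s.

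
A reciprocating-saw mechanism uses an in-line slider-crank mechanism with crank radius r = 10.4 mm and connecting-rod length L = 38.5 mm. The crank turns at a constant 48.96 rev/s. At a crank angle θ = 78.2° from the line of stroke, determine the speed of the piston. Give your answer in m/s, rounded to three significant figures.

ω = 2π·49 = 307.6 rad/s
For an in-line slider-crank, x = r cosθ + √(L² − r² sin²θ), so v = −rω sinθ·[1 + r cosθ/√(L² − r² sin²θ)].
With r = 0.0104 m, L = 0.0385 m, θ = 78.2°: √(L² − r² sin²θ) = 0.03713 m.
v = −0.0104·307.6·0.97887·[1 + 0.0104·0.20450/0.03713] = -3.3111 m/s.
|v| = 3.3111 m/s.

3.31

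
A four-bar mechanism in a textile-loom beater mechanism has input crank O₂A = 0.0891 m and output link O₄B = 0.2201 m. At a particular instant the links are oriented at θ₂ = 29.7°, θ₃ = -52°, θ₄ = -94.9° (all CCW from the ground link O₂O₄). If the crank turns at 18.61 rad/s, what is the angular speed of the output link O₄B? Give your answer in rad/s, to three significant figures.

11.0

ω₂ = 18.61 rad/s
Differentiating the loop-closure r₂e^{iθ₂}+r₃e^{iθ₃}=r₁+r₄e^{iθ₄} gives r₂ω₂e^{iθ₂}+r₃ω₃e^{iθ₃}=r₄ω₄e^{iθ₄}.
Eliminating the other unknown: ω₄ = r₂ω₂ sin(θ₂−θ₃) / [r₄ sin(θ₄−θ₃)].
Numerator sine = +0.98953; denominator sine = -0.68072.
Result = 0.0891·18.61·(+0.98953) / (0.2201·(-0.68072)) = -10.951 rad/s; magnitude 10.951 rad/s.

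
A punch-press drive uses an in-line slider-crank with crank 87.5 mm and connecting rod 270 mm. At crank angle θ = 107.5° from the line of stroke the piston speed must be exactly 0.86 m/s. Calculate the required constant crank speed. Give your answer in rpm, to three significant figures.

110

For an in-line slider-crank, |v_piston| = rω|sinθ|·[1 + r cosθ/√(L² − r² sin²θ)].
With r = 0.0875 m, L = 0.27 m, θ = 107.5°: the bracketed kinematic factor |dx/dθ| = 0.074899 m.
ω = v/|dx/dθ| = 0.86/0.074899 = 11.482 rad/s.
N = 60ω/(2π) = 109.65 rpm.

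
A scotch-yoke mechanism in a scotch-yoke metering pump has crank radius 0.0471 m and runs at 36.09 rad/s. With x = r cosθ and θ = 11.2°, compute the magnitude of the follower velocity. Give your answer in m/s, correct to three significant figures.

0.330

ω = 36.09 rad/s
x = r cosθ ⇒ ẋ = −rω sinθ.
|v| = rω|sinθ| = 0.0471·36.09·|sin 11.2°| = 0.33017 m/s.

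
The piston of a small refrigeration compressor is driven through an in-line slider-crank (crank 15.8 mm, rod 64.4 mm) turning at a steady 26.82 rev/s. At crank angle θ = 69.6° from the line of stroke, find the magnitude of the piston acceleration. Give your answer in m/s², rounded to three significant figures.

71.5

ω = 2π·26.8 = 168.5 rad/s
x(θ) = r cosθ + √(L² − r² sin²θ); with ω constant, a = ω²·d²x/dθ².
d²x/dθ² = −r cosθ − r²(cos2θ)/√u − r⁴ sin²2θ/(4u^{3/2}),  u = L² − r² sin²θ = 0.00392805 m².
Substituting r = 0.0158 m, L = 0.0644 m, θ = 69.6°: d²x/dθ² = -0.0025192 m.
a = ω²·d²x/dθ² = (168.5)²·(-0.0025192) = -71.54 m/s²;  |a| = 71.54 m/s².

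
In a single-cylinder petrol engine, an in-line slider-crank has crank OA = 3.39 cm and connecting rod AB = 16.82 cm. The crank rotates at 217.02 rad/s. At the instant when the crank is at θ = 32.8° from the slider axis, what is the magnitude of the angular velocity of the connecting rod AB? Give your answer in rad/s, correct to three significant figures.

ω = 217 rad/s
The rod makes angle φ with the slider axis where L sinφ = r sinθ; differentiating, L cosφ·φ̇ = r ω cosθ.
L cosφ = √(L² − r² sin²θ) = 0.16719 m.
|ω_rod| = r ω |cosθ| / √(L² − r² sin²θ) = 0.0339·217·0.84057/0.16719 = 36.987 rad/s.

37.0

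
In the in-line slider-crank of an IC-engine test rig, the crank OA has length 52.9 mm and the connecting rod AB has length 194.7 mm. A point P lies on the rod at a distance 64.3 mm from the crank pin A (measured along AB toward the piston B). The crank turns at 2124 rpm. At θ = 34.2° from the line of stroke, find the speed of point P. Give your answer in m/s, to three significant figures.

ω = 222.4 rad/s.  Crank-pin speed |V_A| = rω = 11.766 m/s, perpendicular to OA.
Rod angle: sinφ = −(r/L) sinθ ⇒ φ = -8.784°; ω_rod = −rω cosθ/√(L²−r²sin²θ) = -50.576 rad/s.
V_P = V_A + ω_rod × AP, with AP = 0.0643 m along the rod.
Components: V_Px = −rω sinθ − a·ω_rod·sinφ = -7.1103 m/s;  V_Py = rω cosθ + a·ω_rod·cosφ = +6.5178 m/s.
|V_P| = √(V_Px² + V_Py²) = 9.6456 m/s.

9.65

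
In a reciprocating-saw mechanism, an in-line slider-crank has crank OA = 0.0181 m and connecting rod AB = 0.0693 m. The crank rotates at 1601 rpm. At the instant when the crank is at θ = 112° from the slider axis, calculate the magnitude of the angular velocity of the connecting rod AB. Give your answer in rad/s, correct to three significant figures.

16.9

ω = 167.7 rad/s (converted from 1601 rpm).
The rod makes angle φ with the slider axis where L sinφ = r sinθ; differentiating, L cosφ·φ̇ = r ω cosθ.
L cosφ = √(L² − r² sin²θ) = 0.067237 m.
|ω_rod| = r ω |cosθ| / √(L² − r² sin²θ) = 0.0181·167.7·0.37461/0.067237 = 16.907 rad/s.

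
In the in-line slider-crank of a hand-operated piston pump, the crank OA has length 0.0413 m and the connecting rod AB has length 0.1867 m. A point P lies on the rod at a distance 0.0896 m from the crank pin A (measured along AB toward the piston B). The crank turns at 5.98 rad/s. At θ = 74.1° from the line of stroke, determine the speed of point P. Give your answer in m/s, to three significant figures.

ω = 5.98 rad/s.  Crank-pin speed |V_A| = rω = 0.24697 m/s, perpendicular to OA.
Rod angle: sinφ = −(r/L) sinθ ⇒ φ = -12.283°; ω_rod = −rω cosθ/√(L²−r²sin²θ) = -0.37089 rad/s.
V_P = V_A + ω_rod × AP, with AP = 0.0896 m along the rod.
Components: V_Px = −rω sinθ − a·ω_rod·sinφ = -0.2446 m/s;  V_Py = rω cosθ + a·ω_rod·cosφ = +0.035189 m/s.
|V_P| = √(V_Px² + V_Py²) = 0.24711 m/s.

0.247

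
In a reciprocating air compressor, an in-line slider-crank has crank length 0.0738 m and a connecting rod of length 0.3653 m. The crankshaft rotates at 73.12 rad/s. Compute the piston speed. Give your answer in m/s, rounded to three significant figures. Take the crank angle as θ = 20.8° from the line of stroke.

2.28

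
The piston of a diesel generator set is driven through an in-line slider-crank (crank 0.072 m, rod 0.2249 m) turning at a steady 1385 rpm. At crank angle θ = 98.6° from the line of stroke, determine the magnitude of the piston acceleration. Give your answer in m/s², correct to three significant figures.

714

ω = 2π·1385/60 = 145 rad/s
x(θ) = r cosθ + √(L² − r² sin²θ); with ω constant, a = ω²·d²x/dθ².
d²x/dθ² = −r cosθ − r²(cos2θ)/√u − r⁴ sin²2θ/(4u^{3/2}),  u = L² − r² sin²θ = 0.0455119 m².
Substituting r = 0.072 m, L = 0.2249 m, θ = 98.6°: d²x/dθ² = +0.033919 m.
a = ω²·d²x/dθ² = (145)²·(+0.033919) = +713.51 m/s²;  |a| = 713.51 m/s².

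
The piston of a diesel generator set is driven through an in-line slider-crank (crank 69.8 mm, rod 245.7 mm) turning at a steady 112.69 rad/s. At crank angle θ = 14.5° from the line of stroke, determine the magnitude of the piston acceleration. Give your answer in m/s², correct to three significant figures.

1080

ω = 112.7 rad/s
x(θ) = r cosθ + √(L² − r² sin²θ); with ω constant, a = ω²·d²x/dθ².
d²x/dθ² = −r cosθ − r²(cos2θ)/√u − r⁴ sin²2θ/(4u^{3/2}),  u = L² − r² sin²θ = 0.0600631 m².
Substituting r = 0.0698 m, L = 0.2457 m, θ = 14.5°: d²x/dθ² = -0.085059 m.
a = ω²·d²x/dθ² = (112.7)²·(-0.085059) = -1080.2 m/s²;  |a| = 1080.2 m/s².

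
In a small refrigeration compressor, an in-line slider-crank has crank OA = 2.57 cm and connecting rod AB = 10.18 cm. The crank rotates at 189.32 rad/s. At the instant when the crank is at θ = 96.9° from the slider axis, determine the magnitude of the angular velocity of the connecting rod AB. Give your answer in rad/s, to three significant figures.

ω = 189.3 rad/s
The rod makes angle φ with the slider axis where L sinφ = r sinθ; differentiating, L cosφ·φ̇ = r ω cosθ.
L cosφ = √(L² − r² sin²θ) = 0.098551 m.
|ω_rod| = r ω |cosθ| / √(L² − r² sin²θ) = 0.0257·189.3·0.12014/0.098551 = 5.9312 rad/s.

5.93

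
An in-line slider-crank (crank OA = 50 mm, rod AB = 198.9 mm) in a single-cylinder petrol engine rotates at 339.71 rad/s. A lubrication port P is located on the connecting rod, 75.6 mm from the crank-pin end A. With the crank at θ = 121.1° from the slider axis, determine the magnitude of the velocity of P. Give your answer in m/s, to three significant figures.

14.8

ω = 339.7 rad/s.  Crank-pin speed |V_A| = rω = 16.985 m/s, perpendicular to OA.
Rod angle: sinφ = −(r/L) sinθ ⇒ φ = -12.430°; ω_rod = −rω cosθ/√(L²−r²sin²θ) = +45.169 rad/s.
V_P = V_A + ω_rod × AP, with AP = 0.0756 m along the rod.
Components: V_Px = −rω sinθ − a·ω_rod·sinφ = -13.809 m/s;  V_Py = rω cosθ + a·ω_rod·cosφ = -5.4388 m/s.
|V_P| = √(V_Px² + V_Py²) = 14.842 m/s.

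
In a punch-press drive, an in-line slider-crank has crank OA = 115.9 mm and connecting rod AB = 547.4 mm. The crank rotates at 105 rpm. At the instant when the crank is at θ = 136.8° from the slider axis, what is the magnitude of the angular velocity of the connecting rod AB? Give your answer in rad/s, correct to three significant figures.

ω = 11 rad/s (converted from 105 rpm).
The rod makes angle φ with the slider axis where L sinφ = r sinθ; differentiating, L cosφ·φ̇ = r ω cosθ.
L cosφ = √(L² − r² sin²θ) = 0.54162 m.
|ω_rod| = r ω |cosθ| / √(L² − r² sin²θ) = 0.1159·11·0.72897/0.54162 = 1.7152 rad/s.

1.72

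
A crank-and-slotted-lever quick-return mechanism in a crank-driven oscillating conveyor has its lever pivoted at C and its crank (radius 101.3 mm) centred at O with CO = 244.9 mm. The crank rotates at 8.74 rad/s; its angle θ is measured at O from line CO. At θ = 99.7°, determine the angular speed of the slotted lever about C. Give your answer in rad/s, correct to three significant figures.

0.859

ω = 8.74 rad/s
Crank pin A relative to C: A = (d + r cosθ, r sinθ); lever angle φ = atan2(r sinθ, d + r cosθ).
Differentiating tanφ: φ̇ = rω(d cosθ + r)/(d² + r² + 2dr cosθ).
d² + r² + 2dr cosθ = |CA|² = 0.0618778 m²;  d cosθ + r = +0.060037 m.
|ω_lever| = |0.1013·8.74·+0.060037| / 0.0618778 = 0.85902 rad/s.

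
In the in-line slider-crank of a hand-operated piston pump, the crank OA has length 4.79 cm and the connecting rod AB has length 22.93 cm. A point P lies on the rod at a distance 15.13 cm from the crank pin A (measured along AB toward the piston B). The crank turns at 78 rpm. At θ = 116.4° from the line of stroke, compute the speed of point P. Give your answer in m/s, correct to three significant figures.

0.334

ω = 8.168 rad/s.  Crank-pin speed |V_A| = rω = 0.39125 m/s, perpendicular to OA.
Rod angle: sinφ = −(r/L) sinθ ⇒ φ = -10.784°; ω_rod = −rω cosθ/√(L²−r²sin²θ) = +0.77232 rad/s.
V_P = V_A + ω_rod × AP, with AP = 0.1513 m along the rod.
Components: V_Px = −rω sinθ − a·ω_rod·sinφ = -0.32859 m/s;  V_Py = rω cosθ + a·ω_rod·cosφ = -0.059177 m/s.
|V_P| = √(V_Px² + V_Py²) = 0.33387 m/s.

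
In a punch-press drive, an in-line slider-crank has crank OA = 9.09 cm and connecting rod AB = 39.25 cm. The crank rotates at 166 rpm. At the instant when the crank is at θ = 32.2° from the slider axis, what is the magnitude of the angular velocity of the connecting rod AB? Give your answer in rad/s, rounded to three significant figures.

3.43

ω = 17.38 rad/s (converted from 166 rpm).
The rod makes angle φ with the slider axis where L sinφ = r sinθ; differentiating, L cosφ·φ̇ = r ω cosθ.
L cosφ = √(L² − r² sin²θ) = 0.3895 m.
|ω_rod| = r ω |cosθ| / √(L² − r² sin²θ) = 0.0909·17.38·0.84619/0.3895 = 3.4329 rad/s.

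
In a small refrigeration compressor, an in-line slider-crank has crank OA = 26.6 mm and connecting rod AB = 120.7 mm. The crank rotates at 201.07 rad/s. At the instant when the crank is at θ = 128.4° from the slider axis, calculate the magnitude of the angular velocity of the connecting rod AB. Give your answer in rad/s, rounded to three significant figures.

27.9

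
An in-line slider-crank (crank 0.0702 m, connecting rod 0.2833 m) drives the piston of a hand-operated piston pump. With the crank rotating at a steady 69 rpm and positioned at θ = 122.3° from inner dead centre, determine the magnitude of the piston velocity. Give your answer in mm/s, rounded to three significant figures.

371

ω = 2π·69/60 = 7.226 rad/s
For an in-line slider-crank, x = r cosθ + √(L² − r² sin²θ), so v = −rω sinθ·[1 + r cosθ/√(L² − r² sin²θ)].
With r = 0.0702 m, L = 0.2833 m, θ = 122.3°: √(L² − r² sin²θ) = 0.27702 m.
v = −0.0702·7.226·0.84526·[1 + 0.0702·-0.53435/0.27702] = -0.37069 m/s.
|v| = 0.37069 m/s = 370.69 mm/s.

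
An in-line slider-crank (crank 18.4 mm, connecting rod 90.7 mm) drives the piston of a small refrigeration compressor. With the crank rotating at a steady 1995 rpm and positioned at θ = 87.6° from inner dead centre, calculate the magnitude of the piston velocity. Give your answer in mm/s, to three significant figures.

3870

ω = 2π·1995/60 = 208.9 rad/s
For an in-line slider-crank, x = r cosθ + √(L² − r² sin²θ), so v = −rω sinθ·[1 + r cosθ/√(L² − r² sin²θ)].
With r = 0.0184 m, L = 0.0907 m, θ = 87.6°: √(L² − r² sin²θ) = 0.088817 m.
v = −0.0184·208.9·0.99912·[1 + 0.0184·0.04188/0.088817] = -3.874 m/s.
|v| = 3.874 m/s = 3874 mm/s.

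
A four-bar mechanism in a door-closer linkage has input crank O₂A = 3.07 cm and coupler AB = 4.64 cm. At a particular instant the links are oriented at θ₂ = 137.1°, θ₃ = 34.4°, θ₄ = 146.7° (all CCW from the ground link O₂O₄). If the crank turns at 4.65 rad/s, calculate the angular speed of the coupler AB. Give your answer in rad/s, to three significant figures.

0.555

ω₂ = 4.65 rad/s
Differentiating the loop-closure r₂e^{iθ₂}+r₃e^{iθ₃}=r₁+r₄e^{iθ₄} gives r₂ω₂e^{iθ₂}+r₃ω₃e^{iθ₃}=r₄ω₄e^{iθ₄}.
Eliminating the other unknown: ω₃ = r₂ω₂ sin(θ₄−θ₂) / [r₃ sin(θ₃−θ₄)].
Numerator sine = +0.16677; denominator sine = -0.92521.
Result = 0.0307·4.65·(+0.16677) / (0.0464·(-0.92521)) = -0.55456 rad/s; magnitude 0.55456 rad/s.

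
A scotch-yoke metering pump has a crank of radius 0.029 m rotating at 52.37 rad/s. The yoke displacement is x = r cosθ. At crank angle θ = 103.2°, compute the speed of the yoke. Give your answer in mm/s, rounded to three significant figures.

1480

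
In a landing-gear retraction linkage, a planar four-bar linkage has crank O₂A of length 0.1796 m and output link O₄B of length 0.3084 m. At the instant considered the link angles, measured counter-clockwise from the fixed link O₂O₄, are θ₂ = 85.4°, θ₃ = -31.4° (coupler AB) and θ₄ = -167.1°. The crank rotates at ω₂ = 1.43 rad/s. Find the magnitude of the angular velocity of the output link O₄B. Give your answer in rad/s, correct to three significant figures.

1.06

ω₂ = 1.43 rad/s
Differentiating the loop-closure r₂e^{iθ₂}+r₃e^{iθ₃}=r₁+r₄e^{iθ₄} gives r₂ω₂e^{iθ₂}+r₃ω₃e^{iθ₃}=r₄ω₄e^{iθ₄}.
Eliminating the other unknown: ω₄ = r₂ω₂ sin(θ₂−θ₃) / [r₄ sin(θ₄−θ₃)].
Numerator sine = +0.89259; denominator sine = -0.69842.
Result = 0.1796·1.43·(+0.89259) / (0.3084·(-0.69842)) = -1.0643 rad/s; magnitude 1.0643 rad/s.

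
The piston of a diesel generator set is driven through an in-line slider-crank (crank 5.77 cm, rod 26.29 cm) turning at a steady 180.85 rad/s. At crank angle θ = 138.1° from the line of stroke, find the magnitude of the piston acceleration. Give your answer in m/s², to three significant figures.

ω = 180.8 rad/s
x(θ) = r cosθ + √(L² − r² sin²θ); with ω constant, a = ω²·d²x/dθ².
d²x/dθ² = −r cosθ − r²(cos2θ)/√u − r⁴ sin²2θ/(4u^{3/2}),  u = L² − r² sin²θ = 0.0676315 m².
Substituting r = 0.0577 m, L = 0.2629 m, θ = 138.1°: d²x/dθ² = +0.041408 m.
a = ω²·d²x/dθ² = (180.8)²·(+0.041408) = +1354.3 m/s²;  |a| = 1354.3 m/s².

1350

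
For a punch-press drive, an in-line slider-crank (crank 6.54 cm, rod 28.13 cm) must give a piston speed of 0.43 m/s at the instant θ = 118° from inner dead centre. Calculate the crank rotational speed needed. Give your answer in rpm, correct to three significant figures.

For an in-line slider-crank, |v_piston| = rω|sinθ|·[1 + r cosθ/√(L² − r² sin²θ)].
With r = 0.0654 m, L = 0.2813 m, θ = 118°: the bracketed kinematic factor |dx/dθ| = 0.051305 m.
ω = v/|dx/dθ| = 0.43/0.051305 = 8.3813 rad/s.
N = 60ω/(2π) = 80.035 rpm.

80.0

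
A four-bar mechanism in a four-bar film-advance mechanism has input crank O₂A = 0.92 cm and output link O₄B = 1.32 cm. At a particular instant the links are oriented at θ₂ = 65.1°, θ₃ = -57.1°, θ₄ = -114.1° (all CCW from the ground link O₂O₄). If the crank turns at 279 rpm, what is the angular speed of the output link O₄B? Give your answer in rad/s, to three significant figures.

ω₂ = 29.22 rad/s (from 279 rpm).
Differentiating the loop-closure r₂e^{iθ₂}+r₃e^{iθ₃}=r₁+r₄e^{iθ₄} gives r₂ω₂e^{iθ₂}+r₃ω₃e^{iθ₃}=r₄ω₄e^{iθ₄}.
Eliminating the other unknown: ω₄ = r₂ω₂ sin(θ₂−θ₃) / [r₄ sin(θ₄−θ₃)].
Numerator sine = +0.84619; denominator sine = -0.83867.
Result = 0.0092·29.22·(+0.84619) / (0.0132·(-0.83867)) = -20.546 rad/s; magnitude 20.546 rad/s.

20.5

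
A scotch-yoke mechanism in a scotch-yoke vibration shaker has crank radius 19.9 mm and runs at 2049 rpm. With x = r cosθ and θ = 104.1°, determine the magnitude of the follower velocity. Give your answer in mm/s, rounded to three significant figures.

4140

ω = 214.6 rad/s (from 2049 rpm).
x = r cosθ ⇒ ẋ = −rω sinθ.
|v| = rω|sinθ| = 0.0199·214.6·|sin 104.1°| = 4.1413 m/s = 4141.3 mm/s.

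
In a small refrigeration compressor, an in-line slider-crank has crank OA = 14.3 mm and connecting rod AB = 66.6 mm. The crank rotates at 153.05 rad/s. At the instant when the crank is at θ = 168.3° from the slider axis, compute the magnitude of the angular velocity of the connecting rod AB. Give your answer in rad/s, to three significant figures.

ω = 153.1 rad/s
The rod makes angle φ with the slider axis where L sinφ = r sinθ; differentiating, L cosφ·φ̇ = r ω cosθ.
L cosφ = √(L² − r² sin²θ) = 0.066537 m.
|ω_rod| = r ω |cosθ| / √(L² − r² sin²θ) = 0.0143·153.1·0.97922/0.066537 = 32.21 rad/s.

32.2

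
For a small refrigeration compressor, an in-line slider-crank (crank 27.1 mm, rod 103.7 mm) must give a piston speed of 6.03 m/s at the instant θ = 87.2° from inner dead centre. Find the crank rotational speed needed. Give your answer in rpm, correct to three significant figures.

For an in-line slider-crank, |v_piston| = rω|sinθ|·[1 + r cosθ/√(L² − r² sin²θ)].
With r = 0.0271 m, L = 0.1037 m, θ = 87.2°: the bracketed kinematic factor |dx/dθ| = 0.027426 m.
ω = v/|dx/dθ| = 6.03/0.027426 = 219.87 rad/s.
N = 60ω/(2π) = 2099.6 rpm.

2100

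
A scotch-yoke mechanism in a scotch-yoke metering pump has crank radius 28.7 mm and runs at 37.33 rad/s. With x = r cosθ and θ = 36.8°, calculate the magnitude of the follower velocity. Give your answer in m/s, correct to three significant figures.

ω = 37.33 rad/s
x = r cosθ ⇒ ẋ = −rω sinθ.
|v| = rω|sinθ| = 0.0287·37.33·|sin 36.8°| = 0.64178 m/s.

0.642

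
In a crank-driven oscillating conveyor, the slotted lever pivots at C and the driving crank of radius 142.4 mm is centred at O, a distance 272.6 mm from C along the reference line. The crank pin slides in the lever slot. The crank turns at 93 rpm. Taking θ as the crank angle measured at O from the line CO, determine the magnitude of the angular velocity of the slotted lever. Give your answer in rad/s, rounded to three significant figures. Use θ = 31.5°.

3.23

ω = 9.739 rad/s (from 93 rpm).
Crank pin A relative to C: A = (d + r cosθ, r sinθ); lever angle φ = atan2(r sinθ, d + r cosθ).
Differentiating tanφ: φ̇ = rω(d cosθ + r)/(d² + r² + 2dr cosθ).
d² + r² + 2dr cosθ = |CA|² = 0.160785 m²;  d cosθ + r = +0.37483 m.
|ω_lever| = |0.1424·9.739·+0.37483| / 0.160785 = 3.233 rad/s.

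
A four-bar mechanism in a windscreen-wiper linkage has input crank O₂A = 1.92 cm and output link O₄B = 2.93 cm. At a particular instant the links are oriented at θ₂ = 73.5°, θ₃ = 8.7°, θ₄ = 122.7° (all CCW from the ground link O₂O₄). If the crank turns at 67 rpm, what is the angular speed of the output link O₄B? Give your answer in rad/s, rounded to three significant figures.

4.55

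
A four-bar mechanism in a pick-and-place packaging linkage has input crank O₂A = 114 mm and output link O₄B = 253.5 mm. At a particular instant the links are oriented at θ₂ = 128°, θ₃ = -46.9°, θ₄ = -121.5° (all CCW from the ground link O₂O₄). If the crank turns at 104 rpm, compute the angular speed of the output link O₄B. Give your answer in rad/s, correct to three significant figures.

ω₂ = 10.89 rad/s (from 104 rpm).
Differentiating the loop-closure r₂e^{iθ₂}+r₃e^{iθ₃}=r₁+r₄e^{iθ₄} gives r₂ω₂e^{iθ₂}+r₃ω₃e^{iθ₃}=r₄ω₄e^{iθ₄}.
Eliminating the other unknown: ω₄ = r₂ω₂ sin(θ₂−θ₃) / [r₄ sin(θ₄−θ₃)].
Numerator sine = +0.08889; denominator sine = -0.96410.
Result = 0.114·10.89·(+0.08889) / (0.2535·(-0.96410)) = -0.45159 rad/s; magnitude 0.45159 rad/s.

0.452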